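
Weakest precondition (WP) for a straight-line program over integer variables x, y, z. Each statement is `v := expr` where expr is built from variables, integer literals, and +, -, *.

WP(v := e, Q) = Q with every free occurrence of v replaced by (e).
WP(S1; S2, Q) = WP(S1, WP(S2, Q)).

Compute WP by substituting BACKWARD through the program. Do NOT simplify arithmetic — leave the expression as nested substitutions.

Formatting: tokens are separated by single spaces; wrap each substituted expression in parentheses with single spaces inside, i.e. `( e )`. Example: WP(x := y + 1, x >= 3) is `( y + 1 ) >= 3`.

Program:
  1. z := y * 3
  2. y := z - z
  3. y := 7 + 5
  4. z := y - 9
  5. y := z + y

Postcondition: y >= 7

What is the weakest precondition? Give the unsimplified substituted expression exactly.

Answer: ( ( ( 7 + 5 ) - 9 ) + ( 7 + 5 ) ) >= 7

Derivation:
post: y >= 7
stmt 5: y := z + y  -- replace 1 occurrence(s) of y with (z + y)
  => ( z + y ) >= 7
stmt 4: z := y - 9  -- replace 1 occurrence(s) of z with (y - 9)
  => ( ( y - 9 ) + y ) >= 7
stmt 3: y := 7 + 5  -- replace 2 occurrence(s) of y with (7 + 5)
  => ( ( ( 7 + 5 ) - 9 ) + ( 7 + 5 ) ) >= 7
stmt 2: y := z - z  -- replace 0 occurrence(s) of y with (z - z)
  => ( ( ( 7 + 5 ) - 9 ) + ( 7 + 5 ) ) >= 7
stmt 1: z := y * 3  -- replace 0 occurrence(s) of z with (y * 3)
  => ( ( ( 7 + 5 ) - 9 ) + ( 7 + 5 ) ) >= 7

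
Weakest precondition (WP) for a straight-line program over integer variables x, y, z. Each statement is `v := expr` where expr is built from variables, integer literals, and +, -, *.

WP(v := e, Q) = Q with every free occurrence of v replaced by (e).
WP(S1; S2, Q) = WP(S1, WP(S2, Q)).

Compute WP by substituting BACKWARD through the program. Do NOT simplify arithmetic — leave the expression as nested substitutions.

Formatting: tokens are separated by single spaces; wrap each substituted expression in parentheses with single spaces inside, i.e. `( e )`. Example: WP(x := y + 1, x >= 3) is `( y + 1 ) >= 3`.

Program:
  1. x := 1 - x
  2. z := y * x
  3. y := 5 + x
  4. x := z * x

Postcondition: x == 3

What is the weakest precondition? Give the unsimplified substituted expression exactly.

Answer: ( ( y * ( 1 - x ) ) * ( 1 - x ) ) == 3

Derivation:
post: x == 3
stmt 4: x := z * x  -- replace 1 occurrence(s) of x with (z * x)
  => ( z * x ) == 3
stmt 3: y := 5 + x  -- replace 0 occurrence(s) of y with (5 + x)
  => ( z * x ) == 3
stmt 2: z := y * x  -- replace 1 occurrence(s) of z with (y * x)
  => ( ( y * x ) * x ) == 3
stmt 1: x := 1 - x  -- replace 2 occurrence(s) of x with (1 - x)
  => ( ( y * ( 1 - x ) ) * ( 1 - x ) ) == 3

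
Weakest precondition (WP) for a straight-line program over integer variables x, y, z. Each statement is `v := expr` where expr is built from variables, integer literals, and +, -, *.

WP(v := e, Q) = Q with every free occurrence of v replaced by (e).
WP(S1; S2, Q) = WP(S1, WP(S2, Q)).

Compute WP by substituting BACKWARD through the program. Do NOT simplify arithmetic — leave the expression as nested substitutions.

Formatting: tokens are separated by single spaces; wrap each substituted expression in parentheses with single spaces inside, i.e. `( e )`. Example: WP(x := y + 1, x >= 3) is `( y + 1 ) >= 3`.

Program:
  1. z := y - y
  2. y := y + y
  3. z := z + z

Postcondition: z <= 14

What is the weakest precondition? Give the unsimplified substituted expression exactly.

post: z <= 14
stmt 3: z := z + z  -- replace 1 occurrence(s) of z with (z + z)
  => ( z + z ) <= 14
stmt 2: y := y + y  -- replace 0 occurrence(s) of y with (y + y)
  => ( z + z ) <= 14
stmt 1: z := y - y  -- replace 2 occurrence(s) of z with (y - y)
  => ( ( y - y ) + ( y - y ) ) <= 14

Answer: ( ( y - y ) + ( y - y ) ) <= 14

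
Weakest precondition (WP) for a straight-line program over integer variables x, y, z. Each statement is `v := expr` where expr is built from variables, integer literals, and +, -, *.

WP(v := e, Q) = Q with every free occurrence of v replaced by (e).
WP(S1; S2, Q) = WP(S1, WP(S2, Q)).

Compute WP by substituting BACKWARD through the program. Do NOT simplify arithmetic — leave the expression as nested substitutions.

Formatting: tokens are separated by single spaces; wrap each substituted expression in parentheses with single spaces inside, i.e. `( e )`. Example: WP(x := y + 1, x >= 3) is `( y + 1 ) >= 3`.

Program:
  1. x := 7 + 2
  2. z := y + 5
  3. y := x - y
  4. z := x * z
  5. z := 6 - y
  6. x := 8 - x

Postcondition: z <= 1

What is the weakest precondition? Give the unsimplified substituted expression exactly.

Answer: ( 6 - ( ( 7 + 2 ) - y ) ) <= 1

Derivation:
post: z <= 1
stmt 6: x := 8 - x  -- replace 0 occurrence(s) of x with (8 - x)
  => z <= 1
stmt 5: z := 6 - y  -- replace 1 occurrence(s) of z with (6 - y)
  => ( 6 - y ) <= 1
stmt 4: z := x * z  -- replace 0 occurrence(s) of z with (x * z)
  => ( 6 - y ) <= 1
stmt 3: y := x - y  -- replace 1 occurrence(s) of y with (x - y)
  => ( 6 - ( x - y ) ) <= 1
stmt 2: z := y + 5  -- replace 0 occurrence(s) of z with (y + 5)
  => ( 6 - ( x - y ) ) <= 1
stmt 1: x := 7 + 2  -- replace 1 occurrence(s) of x with (7 + 2)
  => ( 6 - ( ( 7 + 2 ) - y ) ) <= 1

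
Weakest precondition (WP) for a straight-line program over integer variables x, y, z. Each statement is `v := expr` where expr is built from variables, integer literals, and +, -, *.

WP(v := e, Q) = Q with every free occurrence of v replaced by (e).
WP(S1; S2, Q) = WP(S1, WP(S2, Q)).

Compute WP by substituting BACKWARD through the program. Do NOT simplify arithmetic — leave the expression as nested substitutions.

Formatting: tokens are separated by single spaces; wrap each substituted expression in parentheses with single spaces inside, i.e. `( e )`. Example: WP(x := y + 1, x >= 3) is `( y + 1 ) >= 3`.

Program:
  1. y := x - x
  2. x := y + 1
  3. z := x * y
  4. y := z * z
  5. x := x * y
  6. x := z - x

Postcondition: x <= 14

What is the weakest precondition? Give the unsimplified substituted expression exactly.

Answer: ( ( ( ( x - x ) + 1 ) * ( x - x ) ) - ( ( ( x - x ) + 1 ) * ( ( ( ( x - x ) + 1 ) * ( x - x ) ) * ( ( ( x - x ) + 1 ) * ( x - x ) ) ) ) ) <= 14

Derivation:
post: x <= 14
stmt 6: x := z - x  -- replace 1 occurrence(s) of x with (z - x)
  => ( z - x ) <= 14
stmt 5: x := x * y  -- replace 1 occurrence(s) of x with (x * y)
  => ( z - ( x * y ) ) <= 14
stmt 4: y := z * z  -- replace 1 occurrence(s) of y with (z * z)
  => ( z - ( x * ( z * z ) ) ) <= 14
stmt 3: z := x * y  -- replace 3 occurrence(s) of z with (x * y)
  => ( ( x * y ) - ( x * ( ( x * y ) * ( x * y ) ) ) ) <= 14
stmt 2: x := y + 1  -- replace 4 occurrence(s) of x with (y + 1)
  => ( ( ( y + 1 ) * y ) - ( ( y + 1 ) * ( ( ( y + 1 ) * y ) * ( ( y + 1 ) * y ) ) ) ) <= 14
stmt 1: y := x - x  -- replace 7 occurrence(s) of y with (x - x)
  => ( ( ( ( x - x ) + 1 ) * ( x - x ) ) - ( ( ( x - x ) + 1 ) * ( ( ( ( x - x ) + 1 ) * ( x - x ) ) * ( ( ( x - x ) + 1 ) * ( x - x ) ) ) ) ) <= 14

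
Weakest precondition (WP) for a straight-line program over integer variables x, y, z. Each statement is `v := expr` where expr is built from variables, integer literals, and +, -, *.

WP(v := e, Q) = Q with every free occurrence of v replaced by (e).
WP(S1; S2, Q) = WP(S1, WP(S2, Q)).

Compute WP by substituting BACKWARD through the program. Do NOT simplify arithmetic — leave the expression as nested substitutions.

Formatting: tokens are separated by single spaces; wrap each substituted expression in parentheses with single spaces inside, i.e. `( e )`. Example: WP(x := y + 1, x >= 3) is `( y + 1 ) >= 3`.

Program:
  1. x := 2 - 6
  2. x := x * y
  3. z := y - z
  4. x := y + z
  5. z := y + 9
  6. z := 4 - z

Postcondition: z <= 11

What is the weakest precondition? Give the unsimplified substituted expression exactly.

Answer: ( 4 - ( y + 9 ) ) <= 11

Derivation:
post: z <= 11
stmt 6: z := 4 - z  -- replace 1 occurrence(s) of z with (4 - z)
  => ( 4 - z ) <= 11
stmt 5: z := y + 9  -- replace 1 occurrence(s) of z with (y + 9)
  => ( 4 - ( y + 9 ) ) <= 11
stmt 4: x := y + z  -- replace 0 occurrence(s) of x with (y + z)
  => ( 4 - ( y + 9 ) ) <= 11
stmt 3: z := y - z  -- replace 0 occurrence(s) of z with (y - z)
  => ( 4 - ( y + 9 ) ) <= 11
stmt 2: x := x * y  -- replace 0 occurrence(s) of x with (x * y)
  => ( 4 - ( y + 9 ) ) <= 11
stmt 1: x := 2 - 6  -- replace 0 occurrence(s) of x with (2 - 6)
  => ( 4 - ( y + 9 ) ) <= 11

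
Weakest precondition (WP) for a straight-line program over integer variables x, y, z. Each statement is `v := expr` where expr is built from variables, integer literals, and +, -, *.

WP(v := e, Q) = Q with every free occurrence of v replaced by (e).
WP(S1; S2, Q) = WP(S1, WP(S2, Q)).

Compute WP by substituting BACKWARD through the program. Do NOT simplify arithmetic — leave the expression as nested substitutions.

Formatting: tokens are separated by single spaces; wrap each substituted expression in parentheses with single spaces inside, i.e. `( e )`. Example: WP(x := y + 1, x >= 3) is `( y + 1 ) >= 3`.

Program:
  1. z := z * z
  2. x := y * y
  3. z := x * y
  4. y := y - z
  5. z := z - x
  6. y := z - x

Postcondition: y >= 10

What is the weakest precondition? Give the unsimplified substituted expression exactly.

Answer: ( ( ( ( y * y ) * y ) - ( y * y ) ) - ( y * y ) ) >= 10

Derivation:
post: y >= 10
stmt 6: y := z - x  -- replace 1 occurrence(s) of y with (z - x)
  => ( z - x ) >= 10
stmt 5: z := z - x  -- replace 1 occurrence(s) of z with (z - x)
  => ( ( z - x ) - x ) >= 10
stmt 4: y := y - z  -- replace 0 occurrence(s) of y with (y - z)
  => ( ( z - x ) - x ) >= 10
stmt 3: z := x * y  -- replace 1 occurrence(s) of z with (x * y)
  => ( ( ( x * y ) - x ) - x ) >= 10
stmt 2: x := y * y  -- replace 3 occurrence(s) of x with (y * y)
  => ( ( ( ( y * y ) * y ) - ( y * y ) ) - ( y * y ) ) >= 10
stmt 1: z := z * z  -- replace 0 occurrence(s) of z with (z * z)
  => ( ( ( ( y * y ) * y ) - ( y * y ) ) - ( y * y ) ) >= 10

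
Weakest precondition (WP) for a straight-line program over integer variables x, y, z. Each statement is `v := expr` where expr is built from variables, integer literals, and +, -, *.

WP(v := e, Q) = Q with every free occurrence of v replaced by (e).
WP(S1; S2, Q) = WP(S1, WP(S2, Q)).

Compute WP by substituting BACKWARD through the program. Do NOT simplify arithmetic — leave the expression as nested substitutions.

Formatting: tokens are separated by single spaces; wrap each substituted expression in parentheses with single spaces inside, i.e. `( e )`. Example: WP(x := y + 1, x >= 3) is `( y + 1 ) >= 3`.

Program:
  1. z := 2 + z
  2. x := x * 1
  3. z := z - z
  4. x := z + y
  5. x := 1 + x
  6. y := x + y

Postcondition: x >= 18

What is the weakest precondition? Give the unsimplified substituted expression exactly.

post: x >= 18
stmt 6: y := x + y  -- replace 0 occurrence(s) of y with (x + y)
  => x >= 18
stmt 5: x := 1 + x  -- replace 1 occurrence(s) of x with (1 + x)
  => ( 1 + x ) >= 18
stmt 4: x := z + y  -- replace 1 occurrence(s) of x with (z + y)
  => ( 1 + ( z + y ) ) >= 18
stmt 3: z := z - z  -- replace 1 occurrence(s) of z with (z - z)
  => ( 1 + ( ( z - z ) + y ) ) >= 18
stmt 2: x := x * 1  -- replace 0 occurrence(s) of x with (x * 1)
  => ( 1 + ( ( z - z ) + y ) ) >= 18
stmt 1: z := 2 + z  -- replace 2 occurrence(s) of z with (2 + z)
  => ( 1 + ( ( ( 2 + z ) - ( 2 + z ) ) + y ) ) >= 18

Answer: ( 1 + ( ( ( 2 + z ) - ( 2 + z ) ) + y ) ) >= 18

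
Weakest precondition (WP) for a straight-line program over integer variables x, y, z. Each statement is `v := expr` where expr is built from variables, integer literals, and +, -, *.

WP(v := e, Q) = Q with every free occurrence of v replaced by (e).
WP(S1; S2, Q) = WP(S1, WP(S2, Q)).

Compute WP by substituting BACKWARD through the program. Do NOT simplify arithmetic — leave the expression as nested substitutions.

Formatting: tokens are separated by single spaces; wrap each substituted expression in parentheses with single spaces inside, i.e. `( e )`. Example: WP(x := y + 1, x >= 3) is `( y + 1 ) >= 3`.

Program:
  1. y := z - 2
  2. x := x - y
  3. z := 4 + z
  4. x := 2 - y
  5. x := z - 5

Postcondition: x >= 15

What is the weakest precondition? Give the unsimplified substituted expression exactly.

Answer: ( ( 4 + z ) - 5 ) >= 15

Derivation:
post: x >= 15
stmt 5: x := z - 5  -- replace 1 occurrence(s) of x with (z - 5)
  => ( z - 5 ) >= 15
stmt 4: x := 2 - y  -- replace 0 occurrence(s) of x with (2 - y)
  => ( z - 5 ) >= 15
stmt 3: z := 4 + z  -- replace 1 occurrence(s) of z with (4 + z)
  => ( ( 4 + z ) - 5 ) >= 15
stmt 2: x := x - y  -- replace 0 occurrence(s) of x with (x - y)
  => ( ( 4 + z ) - 5 ) >= 15
stmt 1: y := z - 2  -- replace 0 occurrence(s) of y with (z - 2)
  => ( ( 4 + z ) - 5 ) >= 15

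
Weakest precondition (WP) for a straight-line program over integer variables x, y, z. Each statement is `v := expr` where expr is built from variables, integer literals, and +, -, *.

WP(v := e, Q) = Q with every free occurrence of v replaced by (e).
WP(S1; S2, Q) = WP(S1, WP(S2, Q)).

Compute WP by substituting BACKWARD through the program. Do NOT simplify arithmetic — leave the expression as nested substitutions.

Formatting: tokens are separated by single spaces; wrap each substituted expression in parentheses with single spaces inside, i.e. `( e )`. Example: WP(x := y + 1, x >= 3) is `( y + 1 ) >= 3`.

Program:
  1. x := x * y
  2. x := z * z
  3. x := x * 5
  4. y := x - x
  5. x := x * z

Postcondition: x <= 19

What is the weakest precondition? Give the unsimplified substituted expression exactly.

post: x <= 19
stmt 5: x := x * z  -- replace 1 occurrence(s) of x with (x * z)
  => ( x * z ) <= 19
stmt 4: y := x - x  -- replace 0 occurrence(s) of y with (x - x)
  => ( x * z ) <= 19
stmt 3: x := x * 5  -- replace 1 occurrence(s) of x with (x * 5)
  => ( ( x * 5 ) * z ) <= 19
stmt 2: x := z * z  -- replace 1 occurrence(s) of x with (z * z)
  => ( ( ( z * z ) * 5 ) * z ) <= 19
stmt 1: x := x * y  -- replace 0 occurrence(s) of x with (x * y)
  => ( ( ( z * z ) * 5 ) * z ) <= 19

Answer: ( ( ( z * z ) * 5 ) * z ) <= 19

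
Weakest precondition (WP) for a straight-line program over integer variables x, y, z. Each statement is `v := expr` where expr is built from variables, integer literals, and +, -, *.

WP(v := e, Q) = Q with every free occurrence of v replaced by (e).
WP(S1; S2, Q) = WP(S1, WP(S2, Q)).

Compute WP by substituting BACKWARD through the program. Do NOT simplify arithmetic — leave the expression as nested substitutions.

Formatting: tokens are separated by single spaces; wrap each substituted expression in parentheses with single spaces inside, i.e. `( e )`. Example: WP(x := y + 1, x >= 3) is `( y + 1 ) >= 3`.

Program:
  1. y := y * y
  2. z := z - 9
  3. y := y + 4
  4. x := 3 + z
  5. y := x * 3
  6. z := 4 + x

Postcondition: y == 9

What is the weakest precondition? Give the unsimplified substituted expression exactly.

Answer: ( ( 3 + ( z - 9 ) ) * 3 ) == 9

Derivation:
post: y == 9
stmt 6: z := 4 + x  -- replace 0 occurrence(s) of z with (4 + x)
  => y == 9
stmt 5: y := x * 3  -- replace 1 occurrence(s) of y with (x * 3)
  => ( x * 3 ) == 9
stmt 4: x := 3 + z  -- replace 1 occurrence(s) of x with (3 + z)
  => ( ( 3 + z ) * 3 ) == 9
stmt 3: y := y + 4  -- replace 0 occurrence(s) of y with (y + 4)
  => ( ( 3 + z ) * 3 ) == 9
stmt 2: z := z - 9  -- replace 1 occurrence(s) of z with (z - 9)
  => ( ( 3 + ( z - 9 ) ) * 3 ) == 9
stmt 1: y := y * y  -- replace 0 occurrence(s) of y with (y * y)
  => ( ( 3 + ( z - 9 ) ) * 3 ) == 9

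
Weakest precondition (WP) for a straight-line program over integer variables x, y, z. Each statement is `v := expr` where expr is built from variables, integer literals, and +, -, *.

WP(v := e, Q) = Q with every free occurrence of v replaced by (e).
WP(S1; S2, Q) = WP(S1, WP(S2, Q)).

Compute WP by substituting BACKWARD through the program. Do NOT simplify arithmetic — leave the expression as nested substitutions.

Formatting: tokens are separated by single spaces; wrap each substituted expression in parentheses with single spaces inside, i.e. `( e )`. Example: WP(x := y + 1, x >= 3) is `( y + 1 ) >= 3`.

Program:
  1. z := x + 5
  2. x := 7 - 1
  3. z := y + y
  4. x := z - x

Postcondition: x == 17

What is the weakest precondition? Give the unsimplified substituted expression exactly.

Answer: ( ( y + y ) - ( 7 - 1 ) ) == 17

Derivation:
post: x == 17
stmt 4: x := z - x  -- replace 1 occurrence(s) of x with (z - x)
  => ( z - x ) == 17
stmt 3: z := y + y  -- replace 1 occurrence(s) of z with (y + y)
  => ( ( y + y ) - x ) == 17
stmt 2: x := 7 - 1  -- replace 1 occurrence(s) of x with (7 - 1)
  => ( ( y + y ) - ( 7 - 1 ) ) == 17
stmt 1: z := x + 5  -- replace 0 occurrence(s) of z with (x + 5)
  => ( ( y + y ) - ( 7 - 1 ) ) == 17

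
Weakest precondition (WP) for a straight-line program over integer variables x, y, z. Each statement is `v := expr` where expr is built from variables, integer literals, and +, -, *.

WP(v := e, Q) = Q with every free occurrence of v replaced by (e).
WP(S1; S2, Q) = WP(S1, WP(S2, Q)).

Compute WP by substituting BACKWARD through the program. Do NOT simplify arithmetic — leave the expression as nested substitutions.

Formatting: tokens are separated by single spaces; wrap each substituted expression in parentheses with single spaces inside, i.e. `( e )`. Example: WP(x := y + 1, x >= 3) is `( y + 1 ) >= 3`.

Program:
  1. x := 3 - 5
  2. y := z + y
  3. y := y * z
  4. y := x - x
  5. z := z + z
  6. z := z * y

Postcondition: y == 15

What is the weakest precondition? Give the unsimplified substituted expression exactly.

post: y == 15
stmt 6: z := z * y  -- replace 0 occurrence(s) of z with (z * y)
  => y == 15
stmt 5: z := z + z  -- replace 0 occurrence(s) of z with (z + z)
  => y == 15
stmt 4: y := x - x  -- replace 1 occurrence(s) of y with (x - x)
  => ( x - x ) == 15
stmt 3: y := y * z  -- replace 0 occurrence(s) of y with (y * z)
  => ( x - x ) == 15
stmt 2: y := z + y  -- replace 0 occurrence(s) of y with (z + y)
  => ( x - x ) == 15
stmt 1: x := 3 - 5  -- replace 2 occurrence(s) of x with (3 - 5)
  => ( ( 3 - 5 ) - ( 3 - 5 ) ) == 15

Answer: ( ( 3 - 5 ) - ( 3 - 5 ) ) == 15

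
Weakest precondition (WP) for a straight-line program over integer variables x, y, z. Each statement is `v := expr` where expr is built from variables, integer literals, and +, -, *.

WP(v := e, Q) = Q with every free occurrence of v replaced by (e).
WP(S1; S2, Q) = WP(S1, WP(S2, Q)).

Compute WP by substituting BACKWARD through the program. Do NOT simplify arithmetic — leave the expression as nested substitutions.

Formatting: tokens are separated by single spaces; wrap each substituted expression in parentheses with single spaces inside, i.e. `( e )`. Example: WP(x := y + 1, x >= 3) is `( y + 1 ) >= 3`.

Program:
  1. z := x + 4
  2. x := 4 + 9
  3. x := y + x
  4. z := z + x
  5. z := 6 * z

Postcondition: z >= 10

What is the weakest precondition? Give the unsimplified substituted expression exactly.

Answer: ( 6 * ( ( x + 4 ) + ( y + ( 4 + 9 ) ) ) ) >= 10

Derivation:
post: z >= 10
stmt 5: z := 6 * z  -- replace 1 occurrence(s) of z with (6 * z)
  => ( 6 * z ) >= 10
stmt 4: z := z + x  -- replace 1 occurrence(s) of z with (z + x)
  => ( 6 * ( z + x ) ) >= 10
stmt 3: x := y + x  -- replace 1 occurrence(s) of x with (y + x)
  => ( 6 * ( z + ( y + x ) ) ) >= 10
stmt 2: x := 4 + 9  -- replace 1 occurrence(s) of x with (4 + 9)
  => ( 6 * ( z + ( y + ( 4 + 9 ) ) ) ) >= 10
stmt 1: z := x + 4  -- replace 1 occurrence(s) of z with (x + 4)
  => ( 6 * ( ( x + 4 ) + ( y + ( 4 + 9 ) ) ) ) >= 10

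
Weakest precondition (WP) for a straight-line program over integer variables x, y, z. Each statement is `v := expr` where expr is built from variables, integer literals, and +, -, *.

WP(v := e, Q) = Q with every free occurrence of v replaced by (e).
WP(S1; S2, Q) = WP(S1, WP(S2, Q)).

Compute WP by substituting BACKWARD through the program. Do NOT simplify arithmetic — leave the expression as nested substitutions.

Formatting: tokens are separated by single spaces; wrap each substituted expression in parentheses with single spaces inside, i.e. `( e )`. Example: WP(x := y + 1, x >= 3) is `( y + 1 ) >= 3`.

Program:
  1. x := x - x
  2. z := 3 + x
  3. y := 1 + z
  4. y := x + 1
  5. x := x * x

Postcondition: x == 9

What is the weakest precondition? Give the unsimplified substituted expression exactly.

Answer: ( ( x - x ) * ( x - x ) ) == 9

Derivation:
post: x == 9
stmt 5: x := x * x  -- replace 1 occurrence(s) of x with (x * x)
  => ( x * x ) == 9
stmt 4: y := x + 1  -- replace 0 occurrence(s) of y with (x + 1)
  => ( x * x ) == 9
stmt 3: y := 1 + z  -- replace 0 occurrence(s) of y with (1 + z)
  => ( x * x ) == 9
stmt 2: z := 3 + x  -- replace 0 occurrence(s) of z with (3 + x)
  => ( x * x ) == 9
stmt 1: x := x - x  -- replace 2 occurrence(s) of x with (x - x)
  => ( ( x - x ) * ( x - x ) ) == 9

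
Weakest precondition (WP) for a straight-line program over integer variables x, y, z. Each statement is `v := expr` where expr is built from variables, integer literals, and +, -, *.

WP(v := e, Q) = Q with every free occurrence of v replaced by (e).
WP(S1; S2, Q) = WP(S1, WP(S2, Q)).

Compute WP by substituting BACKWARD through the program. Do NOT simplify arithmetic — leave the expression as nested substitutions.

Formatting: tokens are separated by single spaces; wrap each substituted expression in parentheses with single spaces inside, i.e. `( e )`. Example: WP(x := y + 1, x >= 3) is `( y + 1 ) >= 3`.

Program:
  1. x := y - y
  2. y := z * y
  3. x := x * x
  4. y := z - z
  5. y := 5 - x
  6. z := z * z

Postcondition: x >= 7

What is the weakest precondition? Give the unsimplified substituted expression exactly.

Answer: ( ( y - y ) * ( y - y ) ) >= 7

Derivation:
post: x >= 7
stmt 6: z := z * z  -- replace 0 occurrence(s) of z with (z * z)
  => x >= 7
stmt 5: y := 5 - x  -- replace 0 occurrence(s) of y with (5 - x)
  => x >= 7
stmt 4: y := z - z  -- replace 0 occurrence(s) of y with (z - z)
  => x >= 7
stmt 3: x := x * x  -- replace 1 occurrence(s) of x with (x * x)
  => ( x * x ) >= 7
stmt 2: y := z * y  -- replace 0 occurrence(s) of y with (z * y)
  => ( x * x ) >= 7
stmt 1: x := y - y  -- replace 2 occurrence(s) of x with (y - y)
  => ( ( y - y ) * ( y - y ) ) >= 7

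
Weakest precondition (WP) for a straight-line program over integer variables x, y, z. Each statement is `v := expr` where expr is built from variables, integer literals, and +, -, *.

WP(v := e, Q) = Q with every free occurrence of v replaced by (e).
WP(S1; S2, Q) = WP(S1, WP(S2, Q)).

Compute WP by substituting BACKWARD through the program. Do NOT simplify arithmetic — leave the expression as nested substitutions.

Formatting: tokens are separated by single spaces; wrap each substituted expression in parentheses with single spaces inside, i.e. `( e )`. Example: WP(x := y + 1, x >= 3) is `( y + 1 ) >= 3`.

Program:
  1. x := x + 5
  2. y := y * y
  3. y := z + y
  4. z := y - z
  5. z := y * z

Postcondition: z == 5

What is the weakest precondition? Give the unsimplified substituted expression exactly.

post: z == 5
stmt 5: z := y * z  -- replace 1 occurrence(s) of z with (y * z)
  => ( y * z ) == 5
stmt 4: z := y - z  -- replace 1 occurrence(s) of z with (y - z)
  => ( y * ( y - z ) ) == 5
stmt 3: y := z + y  -- replace 2 occurrence(s) of y with (z + y)
  => ( ( z + y ) * ( ( z + y ) - z ) ) == 5
stmt 2: y := y * y  -- replace 2 occurrence(s) of y with (y * y)
  => ( ( z + ( y * y ) ) * ( ( z + ( y * y ) ) - z ) ) == 5
stmt 1: x := x + 5  -- replace 0 occurrence(s) of x with (x + 5)
  => ( ( z + ( y * y ) ) * ( ( z + ( y * y ) ) - z ) ) == 5

Answer: ( ( z + ( y * y ) ) * ( ( z + ( y * y ) ) - z ) ) == 5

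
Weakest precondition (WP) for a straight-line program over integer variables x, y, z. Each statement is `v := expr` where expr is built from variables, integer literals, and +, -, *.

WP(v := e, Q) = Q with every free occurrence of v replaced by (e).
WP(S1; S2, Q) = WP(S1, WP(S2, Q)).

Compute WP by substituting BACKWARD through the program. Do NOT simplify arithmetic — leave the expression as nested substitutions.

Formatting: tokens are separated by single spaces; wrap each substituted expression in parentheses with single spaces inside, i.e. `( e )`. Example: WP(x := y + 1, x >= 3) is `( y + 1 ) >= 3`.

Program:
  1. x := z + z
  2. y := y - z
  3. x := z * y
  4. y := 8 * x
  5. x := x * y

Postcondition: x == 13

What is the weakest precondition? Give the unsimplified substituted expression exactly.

Answer: ( ( z * ( y - z ) ) * ( 8 * ( z * ( y - z ) ) ) ) == 13

Derivation:
post: x == 13
stmt 5: x := x * y  -- replace 1 occurrence(s) of x with (x * y)
  => ( x * y ) == 13
stmt 4: y := 8 * x  -- replace 1 occurrence(s) of y with (8 * x)
  => ( x * ( 8 * x ) ) == 13
stmt 3: x := z * y  -- replace 2 occurrence(s) of x with (z * y)
  => ( ( z * y ) * ( 8 * ( z * y ) ) ) == 13
stmt 2: y := y - z  -- replace 2 occurrence(s) of y with (y - z)
  => ( ( z * ( y - z ) ) * ( 8 * ( z * ( y - z ) ) ) ) == 13
stmt 1: x := z + z  -- replace 0 occurrence(s) of x with (z + z)
  => ( ( z * ( y - z ) ) * ( 8 * ( z * ( y - z ) ) ) ) == 13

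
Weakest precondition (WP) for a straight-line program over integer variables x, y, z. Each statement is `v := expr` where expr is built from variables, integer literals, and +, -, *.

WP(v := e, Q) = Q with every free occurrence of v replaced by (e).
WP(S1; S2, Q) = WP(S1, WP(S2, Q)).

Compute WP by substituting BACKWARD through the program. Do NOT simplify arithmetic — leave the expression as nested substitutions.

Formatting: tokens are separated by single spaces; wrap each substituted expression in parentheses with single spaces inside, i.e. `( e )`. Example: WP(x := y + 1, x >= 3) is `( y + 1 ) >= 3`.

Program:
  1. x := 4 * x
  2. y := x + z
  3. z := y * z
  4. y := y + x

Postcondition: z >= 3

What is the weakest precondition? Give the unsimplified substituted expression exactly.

Answer: ( ( ( 4 * x ) + z ) * z ) >= 3

Derivation:
post: z >= 3
stmt 4: y := y + x  -- replace 0 occurrence(s) of y with (y + x)
  => z >= 3
stmt 3: z := y * z  -- replace 1 occurrence(s) of z with (y * z)
  => ( y * z ) >= 3
stmt 2: y := x + z  -- replace 1 occurrence(s) of y with (x + z)
  => ( ( x + z ) * z ) >= 3
stmt 1: x := 4 * x  -- replace 1 occurrence(s) of x with (4 * x)
  => ( ( ( 4 * x ) + z ) * z ) >= 3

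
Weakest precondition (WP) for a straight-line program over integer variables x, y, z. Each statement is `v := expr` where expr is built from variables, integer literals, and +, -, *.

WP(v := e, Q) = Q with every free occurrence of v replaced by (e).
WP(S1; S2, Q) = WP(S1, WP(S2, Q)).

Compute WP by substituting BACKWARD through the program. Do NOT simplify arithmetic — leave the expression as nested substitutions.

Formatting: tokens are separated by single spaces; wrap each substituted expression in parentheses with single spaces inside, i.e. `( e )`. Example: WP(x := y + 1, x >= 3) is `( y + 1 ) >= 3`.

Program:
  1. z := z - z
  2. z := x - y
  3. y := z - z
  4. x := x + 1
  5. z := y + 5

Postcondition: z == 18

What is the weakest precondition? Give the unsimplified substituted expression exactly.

Answer: ( ( ( x - y ) - ( x - y ) ) + 5 ) == 18

Derivation:
post: z == 18
stmt 5: z := y + 5  -- replace 1 occurrence(s) of z with (y + 5)
  => ( y + 5 ) == 18
stmt 4: x := x + 1  -- replace 0 occurrence(s) of x with (x + 1)
  => ( y + 5 ) == 18
stmt 3: y := z - z  -- replace 1 occurrence(s) of y with (z - z)
  => ( ( z - z ) + 5 ) == 18
stmt 2: z := x - y  -- replace 2 occurrence(s) of z with (x - y)
  => ( ( ( x - y ) - ( x - y ) ) + 5 ) == 18
stmt 1: z := z - z  -- replace 0 occurrence(s) of z with (z - z)
  => ( ( ( x - y ) - ( x - y ) ) + 5 ) == 18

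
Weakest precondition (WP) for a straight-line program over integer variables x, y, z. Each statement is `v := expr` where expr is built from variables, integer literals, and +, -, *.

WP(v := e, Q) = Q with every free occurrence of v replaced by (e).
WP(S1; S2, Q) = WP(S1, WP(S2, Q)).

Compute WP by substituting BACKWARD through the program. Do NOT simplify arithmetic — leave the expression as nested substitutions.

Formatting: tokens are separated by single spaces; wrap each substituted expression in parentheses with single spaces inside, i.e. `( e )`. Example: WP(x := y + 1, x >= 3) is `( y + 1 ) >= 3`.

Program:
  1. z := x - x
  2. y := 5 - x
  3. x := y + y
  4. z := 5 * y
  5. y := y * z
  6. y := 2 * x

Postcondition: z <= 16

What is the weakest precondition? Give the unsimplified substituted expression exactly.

Answer: ( 5 * ( 5 - x ) ) <= 16

Derivation:
post: z <= 16
stmt 6: y := 2 * x  -- replace 0 occurrence(s) of y with (2 * x)
  => z <= 16
stmt 5: y := y * z  -- replace 0 occurrence(s) of y with (y * z)
  => z <= 16
stmt 4: z := 5 * y  -- replace 1 occurrence(s) of z with (5 * y)
  => ( 5 * y ) <= 16
stmt 3: x := y + y  -- replace 0 occurrence(s) of x with (y + y)
  => ( 5 * y ) <= 16
stmt 2: y := 5 - x  -- replace 1 occurrence(s) of y with (5 - x)
  => ( 5 * ( 5 - x ) ) <= 16
stmt 1: z := x - x  -- replace 0 occurrence(s) of z with (x - x)
  => ( 5 * ( 5 - x ) ) <= 16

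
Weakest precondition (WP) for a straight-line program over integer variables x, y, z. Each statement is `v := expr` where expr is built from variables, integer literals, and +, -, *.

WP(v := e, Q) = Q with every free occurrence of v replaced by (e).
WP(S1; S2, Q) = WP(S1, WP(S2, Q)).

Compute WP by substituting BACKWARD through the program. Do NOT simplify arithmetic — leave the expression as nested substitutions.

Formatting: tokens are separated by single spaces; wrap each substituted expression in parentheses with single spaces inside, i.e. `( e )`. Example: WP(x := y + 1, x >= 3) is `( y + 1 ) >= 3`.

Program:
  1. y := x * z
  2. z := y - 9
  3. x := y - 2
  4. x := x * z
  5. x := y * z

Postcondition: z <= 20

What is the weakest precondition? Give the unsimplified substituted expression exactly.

post: z <= 20
stmt 5: x := y * z  -- replace 0 occurrence(s) of x with (y * z)
  => z <= 20
stmt 4: x := x * z  -- replace 0 occurrence(s) of x with (x * z)
  => z <= 20
stmt 3: x := y - 2  -- replace 0 occurrence(s) of x with (y - 2)
  => z <= 20
stmt 2: z := y - 9  -- replace 1 occurrence(s) of z with (y - 9)
  => ( y - 9 ) <= 20
stmt 1: y := x * z  -- replace 1 occurrence(s) of y with (x * z)
  => ( ( x * z ) - 9 ) <= 20

Answer: ( ( x * z ) - 9 ) <= 20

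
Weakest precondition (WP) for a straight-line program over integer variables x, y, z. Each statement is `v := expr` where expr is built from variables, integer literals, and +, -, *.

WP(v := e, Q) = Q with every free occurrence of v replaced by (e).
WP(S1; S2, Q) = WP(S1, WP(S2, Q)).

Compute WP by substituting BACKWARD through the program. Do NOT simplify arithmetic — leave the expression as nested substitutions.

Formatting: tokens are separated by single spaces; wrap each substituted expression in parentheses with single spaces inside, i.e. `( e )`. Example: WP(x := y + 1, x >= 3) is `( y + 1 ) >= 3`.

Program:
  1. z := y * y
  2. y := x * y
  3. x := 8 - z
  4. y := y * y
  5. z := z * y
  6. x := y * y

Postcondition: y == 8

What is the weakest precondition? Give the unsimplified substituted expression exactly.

Answer: ( ( x * y ) * ( x * y ) ) == 8

Derivation:
post: y == 8
stmt 6: x := y * y  -- replace 0 occurrence(s) of x with (y * y)
  => y == 8
stmt 5: z := z * y  -- replace 0 occurrence(s) of z with (z * y)
  => y == 8
stmt 4: y := y * y  -- replace 1 occurrence(s) of y with (y * y)
  => ( y * y ) == 8
stmt 3: x := 8 - z  -- replace 0 occurrence(s) of x with (8 - z)
  => ( y * y ) == 8
stmt 2: y := x * y  -- replace 2 occurrence(s) of y with (x * y)
  => ( ( x * y ) * ( x * y ) ) == 8
stmt 1: z := y * y  -- replace 0 occurrence(s) of z with (y * y)
  => ( ( x * y ) * ( x * y ) ) == 8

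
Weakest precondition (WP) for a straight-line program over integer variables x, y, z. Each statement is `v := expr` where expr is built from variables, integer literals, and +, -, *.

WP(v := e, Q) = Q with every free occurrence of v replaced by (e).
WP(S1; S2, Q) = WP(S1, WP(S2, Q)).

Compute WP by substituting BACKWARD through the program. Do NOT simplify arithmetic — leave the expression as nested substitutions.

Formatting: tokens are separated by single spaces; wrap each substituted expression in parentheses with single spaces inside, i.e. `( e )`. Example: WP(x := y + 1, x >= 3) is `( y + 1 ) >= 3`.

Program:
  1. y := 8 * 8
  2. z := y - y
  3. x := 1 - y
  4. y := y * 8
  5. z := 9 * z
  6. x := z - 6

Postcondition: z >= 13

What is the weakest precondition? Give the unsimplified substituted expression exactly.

Answer: ( 9 * ( ( 8 * 8 ) - ( 8 * 8 ) ) ) >= 13

Derivation:
post: z >= 13
stmt 6: x := z - 6  -- replace 0 occurrence(s) of x with (z - 6)
  => z >= 13
stmt 5: z := 9 * z  -- replace 1 occurrence(s) of z with (9 * z)
  => ( 9 * z ) >= 13
stmt 4: y := y * 8  -- replace 0 occurrence(s) of y with (y * 8)
  => ( 9 * z ) >= 13
stmt 3: x := 1 - y  -- replace 0 occurrence(s) of x with (1 - y)
  => ( 9 * z ) >= 13
stmt 2: z := y - y  -- replace 1 occurrence(s) of z with (y - y)
  => ( 9 * ( y - y ) ) >= 13
stmt 1: y := 8 * 8  -- replace 2 occurrence(s) of y with (8 * 8)
  => ( 9 * ( ( 8 * 8 ) - ( 8 * 8 ) ) ) >= 13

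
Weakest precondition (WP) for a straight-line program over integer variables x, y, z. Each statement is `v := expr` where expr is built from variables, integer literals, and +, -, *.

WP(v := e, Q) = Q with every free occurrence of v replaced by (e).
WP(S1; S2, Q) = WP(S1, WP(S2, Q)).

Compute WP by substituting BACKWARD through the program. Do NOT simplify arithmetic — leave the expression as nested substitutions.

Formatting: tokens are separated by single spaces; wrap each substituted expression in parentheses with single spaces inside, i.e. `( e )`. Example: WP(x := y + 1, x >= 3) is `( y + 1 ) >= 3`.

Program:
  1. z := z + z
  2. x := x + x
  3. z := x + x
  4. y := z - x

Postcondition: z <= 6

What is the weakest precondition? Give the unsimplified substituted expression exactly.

Answer: ( ( x + x ) + ( x + x ) ) <= 6

Derivation:
post: z <= 6
stmt 4: y := z - x  -- replace 0 occurrence(s) of y with (z - x)
  => z <= 6
stmt 3: z := x + x  -- replace 1 occurrence(s) of z with (x + x)
  => ( x + x ) <= 6
stmt 2: x := x + x  -- replace 2 occurrence(s) of x with (x + x)
  => ( ( x + x ) + ( x + x ) ) <= 6
stmt 1: z := z + z  -- replace 0 occurrence(s) of z with (z + z)
  => ( ( x + x ) + ( x + x ) ) <= 6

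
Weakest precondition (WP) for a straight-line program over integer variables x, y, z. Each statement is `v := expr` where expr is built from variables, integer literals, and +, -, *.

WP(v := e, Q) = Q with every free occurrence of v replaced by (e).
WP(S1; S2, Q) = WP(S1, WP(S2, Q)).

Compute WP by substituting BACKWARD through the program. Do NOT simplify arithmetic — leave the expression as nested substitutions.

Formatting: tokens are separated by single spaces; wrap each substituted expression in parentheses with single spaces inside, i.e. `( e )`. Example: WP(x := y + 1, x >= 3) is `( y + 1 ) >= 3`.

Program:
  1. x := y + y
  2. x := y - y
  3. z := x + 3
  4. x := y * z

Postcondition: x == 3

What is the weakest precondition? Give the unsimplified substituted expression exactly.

post: x == 3
stmt 4: x := y * z  -- replace 1 occurrence(s) of x with (y * z)
  => ( y * z ) == 3
stmt 3: z := x + 3  -- replace 1 occurrence(s) of z with (x + 3)
  => ( y * ( x + 3 ) ) == 3
stmt 2: x := y - y  -- replace 1 occurrence(s) of x with (y - y)
  => ( y * ( ( y - y ) + 3 ) ) == 3
stmt 1: x := y + y  -- replace 0 occurrence(s) of x with (y + y)
  => ( y * ( ( y - y ) + 3 ) ) == 3

Answer: ( y * ( ( y - y ) + 3 ) ) == 3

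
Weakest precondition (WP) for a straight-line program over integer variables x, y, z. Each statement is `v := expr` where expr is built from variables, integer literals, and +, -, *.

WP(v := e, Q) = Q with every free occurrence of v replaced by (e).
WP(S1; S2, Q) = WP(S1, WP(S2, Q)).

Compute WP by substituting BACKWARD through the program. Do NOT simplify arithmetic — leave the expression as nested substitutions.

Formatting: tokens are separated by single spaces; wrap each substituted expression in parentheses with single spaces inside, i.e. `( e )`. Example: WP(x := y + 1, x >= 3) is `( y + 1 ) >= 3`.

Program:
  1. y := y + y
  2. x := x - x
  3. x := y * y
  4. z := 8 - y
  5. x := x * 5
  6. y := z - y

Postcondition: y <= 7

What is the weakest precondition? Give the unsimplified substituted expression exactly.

post: y <= 7
stmt 6: y := z - y  -- replace 1 occurrence(s) of y with (z - y)
  => ( z - y ) <= 7
stmt 5: x := x * 5  -- replace 0 occurrence(s) of x with (x * 5)
  => ( z - y ) <= 7
stmt 4: z := 8 - y  -- replace 1 occurrence(s) of z with (8 - y)
  => ( ( 8 - y ) - y ) <= 7
stmt 3: x := y * y  -- replace 0 occurrence(s) of x with (y * y)
  => ( ( 8 - y ) - y ) <= 7
stmt 2: x := x - x  -- replace 0 occurrence(s) of x with (x - x)
  => ( ( 8 - y ) - y ) <= 7
stmt 1: y := y + y  -- replace 2 occurrence(s) of y with (y + y)
  => ( ( 8 - ( y + y ) ) - ( y + y ) ) <= 7

Answer: ( ( 8 - ( y + y ) ) - ( y + y ) ) <= 7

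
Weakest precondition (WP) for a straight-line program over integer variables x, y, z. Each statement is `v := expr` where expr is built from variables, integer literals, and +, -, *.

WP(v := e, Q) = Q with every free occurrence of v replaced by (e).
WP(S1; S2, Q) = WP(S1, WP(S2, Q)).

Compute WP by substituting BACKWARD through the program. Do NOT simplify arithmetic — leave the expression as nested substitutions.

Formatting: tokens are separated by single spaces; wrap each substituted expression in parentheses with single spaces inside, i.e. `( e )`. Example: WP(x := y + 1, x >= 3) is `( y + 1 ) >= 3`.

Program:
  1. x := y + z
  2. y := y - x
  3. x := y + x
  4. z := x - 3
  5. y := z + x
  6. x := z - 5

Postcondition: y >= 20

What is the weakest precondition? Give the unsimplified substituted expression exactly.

Answer: ( ( ( ( y - ( y + z ) ) + ( y + z ) ) - 3 ) + ( ( y - ( y + z ) ) + ( y + z ) ) ) >= 20

Derivation:
post: y >= 20
stmt 6: x := z - 5  -- replace 0 occurrence(s) of x with (z - 5)
  => y >= 20
stmt 5: y := z + x  -- replace 1 occurrence(s) of y with (z + x)
  => ( z + x ) >= 20
stmt 4: z := x - 3  -- replace 1 occurrence(s) of z with (x - 3)
  => ( ( x - 3 ) + x ) >= 20
stmt 3: x := y + x  -- replace 2 occurrence(s) of x with (y + x)
  => ( ( ( y + x ) - 3 ) + ( y + x ) ) >= 20
stmt 2: y := y - x  -- replace 2 occurrence(s) of y with (y - x)
  => ( ( ( ( y - x ) + x ) - 3 ) + ( ( y - x ) + x ) ) >= 20
stmt 1: x := y + z  -- replace 4 occurrence(s) of x with (y + z)
  => ( ( ( ( y - ( y + z ) ) + ( y + z ) ) - 3 ) + ( ( y - ( y + z ) ) + ( y + z ) ) ) >= 20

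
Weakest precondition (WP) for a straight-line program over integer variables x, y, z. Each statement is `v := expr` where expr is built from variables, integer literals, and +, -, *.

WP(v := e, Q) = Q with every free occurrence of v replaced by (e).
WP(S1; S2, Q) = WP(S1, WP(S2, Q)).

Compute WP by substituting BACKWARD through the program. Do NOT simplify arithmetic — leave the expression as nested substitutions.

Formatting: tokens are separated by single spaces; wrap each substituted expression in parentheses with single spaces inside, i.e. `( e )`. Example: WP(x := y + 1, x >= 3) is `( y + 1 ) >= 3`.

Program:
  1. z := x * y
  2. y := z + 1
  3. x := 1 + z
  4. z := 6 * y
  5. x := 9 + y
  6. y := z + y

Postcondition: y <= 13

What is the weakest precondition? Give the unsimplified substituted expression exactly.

post: y <= 13
stmt 6: y := z + y  -- replace 1 occurrence(s) of y with (z + y)
  => ( z + y ) <= 13
stmt 5: x := 9 + y  -- replace 0 occurrence(s) of x with (9 + y)
  => ( z + y ) <= 13
stmt 4: z := 6 * y  -- replace 1 occurrence(s) of z with (6 * y)
  => ( ( 6 * y ) + y ) <= 13
stmt 3: x := 1 + z  -- replace 0 occurrence(s) of x with (1 + z)
  => ( ( 6 * y ) + y ) <= 13
stmt 2: y := z + 1  -- replace 2 occurrence(s) of y with (z + 1)
  => ( ( 6 * ( z + 1 ) ) + ( z + 1 ) ) <= 13
stmt 1: z := x * y  -- replace 2 occurrence(s) of z with (x * y)
  => ( ( 6 * ( ( x * y ) + 1 ) ) + ( ( x * y ) + 1 ) ) <= 13

Answer: ( ( 6 * ( ( x * y ) + 1 ) ) + ( ( x * y ) + 1 ) ) <= 13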